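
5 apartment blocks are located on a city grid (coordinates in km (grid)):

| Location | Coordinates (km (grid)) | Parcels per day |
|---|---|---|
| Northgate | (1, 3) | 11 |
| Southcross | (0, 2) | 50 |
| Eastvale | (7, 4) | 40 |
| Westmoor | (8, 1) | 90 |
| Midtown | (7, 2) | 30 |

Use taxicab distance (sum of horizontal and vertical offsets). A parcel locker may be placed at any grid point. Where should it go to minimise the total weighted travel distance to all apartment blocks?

(7, 2)

Manhattan distance separates: Σwᵢ(|x−xᵢ|+|y−yᵢ|) = Σwᵢ|x−xᵢ| + Σwᵢ|y−yᵢ|, so x and y are optimised independently as 1-D weighted medians.
Total weight W = 221; half = 110.5.
x-coordinate, sorted with cumulative weight:
  x=0 (Southcross, w=50) cum 50
  x=1 (Northgate, w=11) cum 61
  x=7 (Eastvale, w=40) cum 101
  x=7 (Midtown, w=30) cum 131  ← median
  x=8 (Westmoor, w=90) cum 221
⇒ x* = 7
y-coordinate, sorted with cumulative weight:
  y=1 (Westmoor, w=90) cum 90
  y=2 (Southcross, w=50) cum 140  ← median
  y=2 (Midtown, w=30) cum 170
  y=3 (Northgate, w=11) cum 181
  y=4 (Eastvale, w=40) cum 221
⇒ y* = 2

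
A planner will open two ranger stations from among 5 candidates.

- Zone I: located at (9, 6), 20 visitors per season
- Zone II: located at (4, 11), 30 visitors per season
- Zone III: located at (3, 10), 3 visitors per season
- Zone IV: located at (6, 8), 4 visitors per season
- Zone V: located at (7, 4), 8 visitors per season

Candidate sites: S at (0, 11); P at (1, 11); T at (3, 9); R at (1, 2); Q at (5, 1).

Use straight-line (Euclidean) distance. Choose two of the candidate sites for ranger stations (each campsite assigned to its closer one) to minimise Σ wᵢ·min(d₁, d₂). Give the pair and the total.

{T, Q}, total 239.6

Evaluate every pair (each demand assigned to the nearer of the two):
  {T, Q}: total = 239.6
  {T, R}: total = 267.5
  {S, T}: total = 268.1
  {P, T}: total = 268.1
  {P, Q}: total = 276.9
  {S, Q}: total = 313.2
  {P, R}: total = 349.5
  {S, P}: total = 382.5
  {S, R}: total = 385.8
  {R, Q}: total = 494.5
Best pair: {T, Q} with total 239.6.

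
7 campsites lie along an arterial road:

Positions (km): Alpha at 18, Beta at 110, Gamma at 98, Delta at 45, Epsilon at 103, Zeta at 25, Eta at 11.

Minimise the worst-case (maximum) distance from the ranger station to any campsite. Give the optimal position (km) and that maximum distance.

The 1-center on a line is the midpoint of the two extreme points: leftmost at 11, rightmost at 110.
Optimal location = (11 + 110)/2 = 60.5; maximum distance = (110 − 11)/2 = 49.5.

location 60.5, max distance 49.5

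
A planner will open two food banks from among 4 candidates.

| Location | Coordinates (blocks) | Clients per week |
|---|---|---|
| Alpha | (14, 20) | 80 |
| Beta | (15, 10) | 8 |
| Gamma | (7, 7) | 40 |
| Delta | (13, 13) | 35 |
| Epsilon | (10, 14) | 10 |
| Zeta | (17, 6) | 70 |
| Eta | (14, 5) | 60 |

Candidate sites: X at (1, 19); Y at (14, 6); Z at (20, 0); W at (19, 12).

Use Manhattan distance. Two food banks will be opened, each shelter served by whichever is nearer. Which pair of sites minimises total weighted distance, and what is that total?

{Y, W}, total 2025

Evaluate every pair (each demand assigned to the nearer of the two):
  {Y, W}: total = 2025
  {X, Y}: total = 2150
  {Y, Z}: total = 2150
  {Z, W}: total = 3343
  {X, W}: total = 3403
  {X, Z}: total = 4020
Best pair: {Y, W} with total 2025.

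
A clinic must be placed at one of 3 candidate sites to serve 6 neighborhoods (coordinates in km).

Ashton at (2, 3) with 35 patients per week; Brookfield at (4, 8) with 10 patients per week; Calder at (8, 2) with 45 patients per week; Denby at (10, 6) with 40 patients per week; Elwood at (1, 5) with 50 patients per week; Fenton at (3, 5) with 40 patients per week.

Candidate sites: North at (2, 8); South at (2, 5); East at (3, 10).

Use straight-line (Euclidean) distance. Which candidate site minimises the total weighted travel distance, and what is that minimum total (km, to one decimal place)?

Total weighted distance at each candidate:
  North (2, 8): total = 1191.3
  South (2, 5): total = 820.4
  East (3, 10): total = 1486.1
Minimum is at South with total 820.4 km.

South, total 820.4 km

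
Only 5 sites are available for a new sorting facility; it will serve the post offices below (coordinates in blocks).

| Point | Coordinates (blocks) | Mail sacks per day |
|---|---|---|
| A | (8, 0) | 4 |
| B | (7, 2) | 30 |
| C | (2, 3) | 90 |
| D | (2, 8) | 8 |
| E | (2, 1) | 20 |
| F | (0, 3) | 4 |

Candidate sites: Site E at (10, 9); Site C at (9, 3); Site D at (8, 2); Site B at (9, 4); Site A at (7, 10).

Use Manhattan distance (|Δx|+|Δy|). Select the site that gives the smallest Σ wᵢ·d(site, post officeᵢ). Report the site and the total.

Site D, total 940 blocks

Total weighted distance at each candidate:
  Site E (10, 9): total = 2060
  Site C (9, 3): total = 1048
  Site D (8, 2): total = 940
  Site B (9, 4): total = 1188
  Site A (7, 10): total = 1756
Minimum is at Site D with total 940 blocks.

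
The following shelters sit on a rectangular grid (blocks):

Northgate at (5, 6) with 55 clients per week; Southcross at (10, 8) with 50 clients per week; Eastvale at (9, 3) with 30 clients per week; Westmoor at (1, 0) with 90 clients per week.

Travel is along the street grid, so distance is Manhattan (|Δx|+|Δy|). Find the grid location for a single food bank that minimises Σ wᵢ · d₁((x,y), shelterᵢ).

(5, 3)

Manhattan distance separates: Σwᵢ(|x−xᵢ|+|y−yᵢ|) = Σwᵢ|x−xᵢ| + Σwᵢ|y−yᵢ|, so x and y are optimised independently as 1-D weighted medians.
Total weight W = 225; half = 112.5.
x-coordinate, sorted with cumulative weight:
  x=1 (Westmoor, w=90) cum 90
  x=5 (Northgate, w=55) cum 145  ← median
  x=9 (Eastvale, w=30) cum 175
  x=10 (Southcross, w=50) cum 225
⇒ x* = 5
y-coordinate, sorted with cumulative weight:
  y=0 (Westmoor, w=90) cum 90
  y=3 (Eastvale, w=30) cum 120  ← median
  y=6 (Northgate, w=55) cum 175
  y=8 (Southcross, w=50) cum 225
⇒ y* = 3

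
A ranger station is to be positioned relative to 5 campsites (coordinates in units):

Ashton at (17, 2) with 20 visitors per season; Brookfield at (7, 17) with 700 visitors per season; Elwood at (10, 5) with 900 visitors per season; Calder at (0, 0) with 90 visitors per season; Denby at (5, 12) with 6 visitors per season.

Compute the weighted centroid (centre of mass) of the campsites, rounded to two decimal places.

(8.32, 9.62)

The minimiser of Σwᵢ‖p−pᵢ‖² is the weighted centroid p* = (Σwᵢpᵢ)/(Σwᵢ).
Σwᵢ = 1716.
Σwᵢxᵢ = 20·17 + 700·7 + 900·10 + 90·0 + 6·5 = 14270.
Σwᵢyᵢ = 20·2 + 700·17 + 900·5 + 90·0 + 6·12 = 16512.
x* = 14270/1716 = 8.32, y* = 16512/1716 = 9.62.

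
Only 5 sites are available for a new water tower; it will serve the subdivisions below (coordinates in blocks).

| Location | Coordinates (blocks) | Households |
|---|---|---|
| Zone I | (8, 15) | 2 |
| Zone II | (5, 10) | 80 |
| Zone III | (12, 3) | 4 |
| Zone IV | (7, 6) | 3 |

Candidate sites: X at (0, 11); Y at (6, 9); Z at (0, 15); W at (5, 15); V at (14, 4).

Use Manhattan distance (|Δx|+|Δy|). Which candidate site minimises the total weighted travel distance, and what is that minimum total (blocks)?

Y, total 236 blocks

Total weighted distance at each candidate:
  X (0, 11): total = 620
  Y (6, 9): total = 236
  Z (0, 15): total = 960
  W (5, 15): total = 515
  V (14, 4): total = 1273
Minimum is at Y with total 236 blocks.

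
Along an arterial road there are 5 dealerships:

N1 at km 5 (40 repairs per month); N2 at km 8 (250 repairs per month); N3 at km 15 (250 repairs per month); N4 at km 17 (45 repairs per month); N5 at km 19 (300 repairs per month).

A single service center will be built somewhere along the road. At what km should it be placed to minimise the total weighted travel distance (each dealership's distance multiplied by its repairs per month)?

For a sum of weighted absolute distances on a line, the optimum is the weighted median (not the mean). Total weight W = 885; half-weight = 442.5.
Sort by position and accumulate weight:
  km 5 (N1, w=40) → cum 40
  km 8 (N2, w=250) → cum 290
  km 15 (N3, w=250) → cum 540  ≥ 442.5 → median here
  km 17 (N4, w=45) → cum 585
  km 19 (N5, w=300) → cum 885
Optimal location: km 15.

x = 15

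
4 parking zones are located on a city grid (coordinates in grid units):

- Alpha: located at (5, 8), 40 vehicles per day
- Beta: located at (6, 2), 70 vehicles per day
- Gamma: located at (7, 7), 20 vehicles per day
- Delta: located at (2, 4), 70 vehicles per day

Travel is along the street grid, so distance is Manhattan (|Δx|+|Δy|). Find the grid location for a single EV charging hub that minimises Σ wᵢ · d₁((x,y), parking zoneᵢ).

Manhattan distance separates: Σwᵢ(|x−xᵢ|+|y−yᵢ|) = Σwᵢ|x−xᵢ| + Σwᵢ|y−yᵢ|, so x and y are optimised independently as 1-D weighted medians.
Total weight W = 200; half = 100.
x-coordinate, sorted with cumulative weight:
  x=2 (Delta, w=70) cum 70
  x=5 (Alpha, w=40) cum 110  ← median
  x=6 (Beta, w=70) cum 180
  x=7 (Gamma, w=20) cum 200
⇒ x* = 5
y-coordinate, sorted with cumulative weight:
  y=2 (Beta, w=70) cum 70
  y=4 (Delta, w=70) cum 140  ← median
  y=7 (Gamma, w=20) cum 160
  y=8 (Alpha, w=40) cum 200
⇒ y* = 4

(5, 4)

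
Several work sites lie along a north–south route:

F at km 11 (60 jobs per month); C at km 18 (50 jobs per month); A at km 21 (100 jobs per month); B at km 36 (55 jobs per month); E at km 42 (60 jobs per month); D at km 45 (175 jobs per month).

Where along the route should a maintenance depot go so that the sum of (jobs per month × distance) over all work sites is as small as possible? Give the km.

For a sum of weighted absolute distances on a line, the optimum is the weighted median (not the mean). Total weight W = 500; half-weight = 250.
Sort by position and accumulate weight:
  km 11 (F, w=60) → cum 60
  km 18 (C, w=50) → cum 110
  km 21 (A, w=100) → cum 210
  km 36 (B, w=55) → cum 265  ≥ 250 → median here
  km 42 (E, w=60) → cum 325
  km 45 (D, w=175) → cum 500
Optimal location: km 36.

x = 36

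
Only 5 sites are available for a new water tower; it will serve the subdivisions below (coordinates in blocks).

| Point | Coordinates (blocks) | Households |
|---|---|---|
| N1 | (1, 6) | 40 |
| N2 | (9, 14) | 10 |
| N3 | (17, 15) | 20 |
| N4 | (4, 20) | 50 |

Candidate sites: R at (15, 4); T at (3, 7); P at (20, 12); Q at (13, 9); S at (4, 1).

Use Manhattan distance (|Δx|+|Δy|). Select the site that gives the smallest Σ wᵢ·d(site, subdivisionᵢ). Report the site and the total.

Total weighted distance at each candidate:
  R (15, 4): total = 2410
  T (3, 7): total = 1390
  P (20, 12): total = 2450
  Q (13, 9): total = 1890
  S (4, 1): total = 1990
Minimum is at T with total 1390 blocks.

T, total 1390 blocks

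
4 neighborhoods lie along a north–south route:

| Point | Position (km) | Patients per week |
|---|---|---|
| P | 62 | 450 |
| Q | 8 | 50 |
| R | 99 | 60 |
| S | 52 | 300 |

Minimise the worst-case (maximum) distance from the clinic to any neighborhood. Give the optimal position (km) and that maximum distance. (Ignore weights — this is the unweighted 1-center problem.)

The 1-center on a line is the midpoint of the two extreme points: leftmost at 8, rightmost at 99.
Optimal location = (8 + 99)/2 = 53.5; maximum distance = (99 − 8)/2 = 45.5.

location 53.5, max distance 45.5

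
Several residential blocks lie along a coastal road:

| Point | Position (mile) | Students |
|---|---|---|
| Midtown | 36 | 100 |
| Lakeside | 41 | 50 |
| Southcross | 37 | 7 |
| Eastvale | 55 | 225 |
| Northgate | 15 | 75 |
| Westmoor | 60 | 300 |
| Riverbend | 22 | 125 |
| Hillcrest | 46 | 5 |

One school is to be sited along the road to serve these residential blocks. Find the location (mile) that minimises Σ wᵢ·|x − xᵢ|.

x = 55

For a sum of weighted absolute distances on a line, the optimum is the weighted median (not the mean). Total weight W = 887; half-weight = 443.5.
Sort by position and accumulate weight:
  mile 15 (Northgate, w=75) → cum 75
  mile 22 (Riverbend, w=125) → cum 200
  mile 36 (Midtown, w=100) → cum 300
  mile 37 (Southcross, w=7) → cum 307
  mile 41 (Lakeside, w=50) → cum 357
  mile 46 (Hillcrest, w=5) → cum 362
  mile 55 (Eastvale, w=225) → cum 587  ≥ 443.5 → median here
  mile 60 (Westmoor, w=300) → cum 887
Optimal location: mile 55.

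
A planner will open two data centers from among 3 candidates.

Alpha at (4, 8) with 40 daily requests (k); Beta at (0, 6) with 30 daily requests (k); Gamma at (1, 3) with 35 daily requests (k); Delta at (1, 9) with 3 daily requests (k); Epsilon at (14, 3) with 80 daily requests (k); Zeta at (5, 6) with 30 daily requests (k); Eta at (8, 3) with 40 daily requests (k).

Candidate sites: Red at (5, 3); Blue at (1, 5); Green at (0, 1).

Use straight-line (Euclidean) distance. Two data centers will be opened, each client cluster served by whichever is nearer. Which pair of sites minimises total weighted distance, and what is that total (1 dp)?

{Red, Blue}, total 1224.1

Evaluate every pair (each demand assigned to the nearer of the two):
  {Red, Blue}: total = 1224.1
  {Red, Green}: total = 1383.9
  {Blue, Green}: total = 1761.3
Best pair: {Red, Blue} with total 1224.1.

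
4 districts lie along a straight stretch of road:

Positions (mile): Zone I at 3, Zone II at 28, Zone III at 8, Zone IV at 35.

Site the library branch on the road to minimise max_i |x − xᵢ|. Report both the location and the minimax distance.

The 1-center on a line is the midpoint of the two extreme points: leftmost at 3, rightmost at 35.
Optimal location = (3 + 35)/2 = 19; maximum distance = (35 − 3)/2 = 16.

location 19, max distance 16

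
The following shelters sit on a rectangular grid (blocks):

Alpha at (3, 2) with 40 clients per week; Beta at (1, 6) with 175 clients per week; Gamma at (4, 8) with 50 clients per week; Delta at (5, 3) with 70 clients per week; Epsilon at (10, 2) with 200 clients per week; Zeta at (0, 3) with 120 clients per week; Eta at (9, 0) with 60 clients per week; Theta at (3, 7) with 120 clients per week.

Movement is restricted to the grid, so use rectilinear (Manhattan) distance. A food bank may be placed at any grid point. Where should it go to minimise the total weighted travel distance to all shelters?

Manhattan distance separates: Σwᵢ(|x−xᵢ|+|y−yᵢ|) = Σwᵢ|x−xᵢ| + Σwᵢ|y−yᵢ|, so x and y are optimised independently as 1-D weighted medians.
Total weight W = 835; half = 417.5.
x-coordinate, sorted with cumulative weight:
  x=0 (Zeta, w=120) cum 120
  x=1 (Beta, w=175) cum 295
  x=3 (Alpha, w=40) cum 335
  x=3 (Theta, w=120) cum 455  ← median
  x=4 (Gamma, w=50) cum 505
  x=5 (Delta, w=70) cum 575
  x=9 (Eta, w=60) cum 635
  x=10 (Epsilon, w=200) cum 835
⇒ x* = 3
y-coordinate, sorted with cumulative weight:
  y=0 (Eta, w=60) cum 60
  y=2 (Alpha, w=40) cum 100
  y=2 (Epsilon, w=200) cum 300
  y=3 (Delta, w=70) cum 370
  y=3 (Zeta, w=120) cum 490  ← median
  y=6 (Beta, w=175) cum 665
  y=7 (Theta, w=120) cum 785
  y=8 (Gamma, w=50) cum 835
⇒ y* = 3

(3, 3)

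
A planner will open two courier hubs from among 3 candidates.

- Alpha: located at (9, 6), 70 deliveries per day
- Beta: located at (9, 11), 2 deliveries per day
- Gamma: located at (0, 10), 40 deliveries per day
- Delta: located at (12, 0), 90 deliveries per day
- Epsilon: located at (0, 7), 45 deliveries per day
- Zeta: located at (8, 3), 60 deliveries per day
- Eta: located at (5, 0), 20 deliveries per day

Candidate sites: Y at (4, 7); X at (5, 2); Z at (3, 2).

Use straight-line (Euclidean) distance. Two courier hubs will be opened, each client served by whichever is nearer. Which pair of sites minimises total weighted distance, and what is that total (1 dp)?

{Y, X}, total 1634.7

Evaluate every pair (each demand assigned to the nearer of the two):
  {Y, X}: total = 1634.7
  {X, Z}: total = 1904.8
  {Y, Z}: total = 1942.0
Best pair: {Y, X} with total 1634.7.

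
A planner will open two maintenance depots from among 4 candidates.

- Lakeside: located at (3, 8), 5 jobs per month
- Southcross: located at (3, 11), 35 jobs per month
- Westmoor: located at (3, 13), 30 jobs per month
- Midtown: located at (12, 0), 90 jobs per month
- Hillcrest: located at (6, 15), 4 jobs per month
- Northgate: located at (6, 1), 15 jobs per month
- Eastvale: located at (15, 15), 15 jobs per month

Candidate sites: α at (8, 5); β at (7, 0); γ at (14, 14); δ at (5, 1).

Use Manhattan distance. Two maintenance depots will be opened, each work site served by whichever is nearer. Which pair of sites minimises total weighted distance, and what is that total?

{β, γ}, total 1456

Evaluate every pair (each demand assigned to the nearer of the two):
  {β, γ}: total = 1456
  {α, β}: total = 1598
  {γ, δ}: total = 1626
  {α, γ}: total = 1751
  {β, δ}: total = 1755
  {α, δ}: total = 1853
Best pair: {β, γ} with total 1456.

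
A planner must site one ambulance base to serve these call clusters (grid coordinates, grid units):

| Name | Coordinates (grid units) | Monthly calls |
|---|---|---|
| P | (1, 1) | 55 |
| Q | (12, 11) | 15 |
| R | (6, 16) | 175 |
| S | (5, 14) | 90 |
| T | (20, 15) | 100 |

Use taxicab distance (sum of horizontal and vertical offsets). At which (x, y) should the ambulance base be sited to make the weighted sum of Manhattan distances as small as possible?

Manhattan distance separates: Σwᵢ(|x−xᵢ|+|y−yᵢ|) = Σwᵢ|x−xᵢ| + Σwᵢ|y−yᵢ|, so x and y are optimised independently as 1-D weighted medians.
Total weight W = 435; half = 217.5.
x-coordinate, sorted with cumulative weight:
  x=1 (P, w=55) cum 55
  x=5 (S, w=90) cum 145
  x=6 (R, w=175) cum 320  ← median
  x=12 (Q, w=15) cum 335
  x=20 (T, w=100) cum 435
⇒ x* = 6
y-coordinate, sorted with cumulative weight:
  y=1 (P, w=55) cum 55
  y=11 (Q, w=15) cum 70
  y=14 (S, w=90) cum 160
  y=15 (T, w=100) cum 260  ← median
  y=16 (R, w=175) cum 435
⇒ y* = 15

(6, 15)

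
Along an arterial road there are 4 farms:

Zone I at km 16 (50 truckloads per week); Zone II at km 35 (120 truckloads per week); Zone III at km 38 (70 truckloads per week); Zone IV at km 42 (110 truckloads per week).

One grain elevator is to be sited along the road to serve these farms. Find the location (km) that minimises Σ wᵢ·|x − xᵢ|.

x = 38

For a sum of weighted absolute distances on a line, the optimum is the weighted median (not the mean). Total weight W = 350; half-weight = 175.
Sort by position and accumulate weight:
  km 16 (Zone I, w=50) → cum 50
  km 35 (Zone II, w=120) → cum 170
  km 38 (Zone III, w=70) → cum 240  ≥ 175 → median here
  km 42 (Zone IV, w=110) → cum 350
Optimal location: km 38.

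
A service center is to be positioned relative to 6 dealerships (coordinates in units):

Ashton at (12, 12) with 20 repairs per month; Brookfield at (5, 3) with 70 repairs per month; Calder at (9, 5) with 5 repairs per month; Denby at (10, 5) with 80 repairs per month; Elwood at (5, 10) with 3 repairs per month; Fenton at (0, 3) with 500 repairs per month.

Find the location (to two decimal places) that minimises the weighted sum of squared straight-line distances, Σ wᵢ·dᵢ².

(2.14, 3.55)

The minimiser of Σwᵢ‖p−pᵢ‖² is the weighted centroid p* = (Σwᵢpᵢ)/(Σwᵢ).
Σwᵢ = 678.
Σwᵢxᵢ = 20·12 + 70·5 + 5·9 + 80·10 + 3·5 + 500·0 = 1450.
Σwᵢyᵢ = 20·12 + 70·3 + 5·5 + 80·5 + 3·10 + 500·3 = 2405.
x* = 1450/678 = 2.14, y* = 2405/678 = 3.55.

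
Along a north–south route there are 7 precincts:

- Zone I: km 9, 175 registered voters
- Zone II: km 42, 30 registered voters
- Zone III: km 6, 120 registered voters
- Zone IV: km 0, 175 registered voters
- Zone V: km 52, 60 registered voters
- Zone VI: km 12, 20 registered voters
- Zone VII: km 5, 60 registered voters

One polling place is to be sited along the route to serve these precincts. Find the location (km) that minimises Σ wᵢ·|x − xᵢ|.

For a sum of weighted absolute distances on a line, the optimum is the weighted median (not the mean). Total weight W = 640; half-weight = 320.
Sort by position and accumulate weight:
  km 0 (Zone IV, w=175) → cum 175
  km 5 (Zone VII, w=60) → cum 235
  km 6 (Zone III, w=120) → cum 355  ≥ 320 → median here
  km 9 (Zone I, w=175) → cum 530
  km 12 (Zone VI, w=20) → cum 550
  km 42 (Zone II, w=30) → cum 580
  km 52 (Zone V, w=60) → cum 640
Optimal location: km 6.

x = 6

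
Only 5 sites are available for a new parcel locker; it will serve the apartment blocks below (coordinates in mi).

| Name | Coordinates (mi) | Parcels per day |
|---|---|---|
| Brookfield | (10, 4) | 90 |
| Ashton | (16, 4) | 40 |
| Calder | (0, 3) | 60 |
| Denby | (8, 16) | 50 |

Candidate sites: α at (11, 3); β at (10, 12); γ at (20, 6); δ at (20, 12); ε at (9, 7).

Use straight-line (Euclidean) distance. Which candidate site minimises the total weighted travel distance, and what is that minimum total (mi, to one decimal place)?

ε, total 1632.9 mi

Total weighted distance at each candidate:
  α (11, 3): total = 1658.3
  β (10, 12): total = 2150.8
  γ (20, 6): total = 3091.2
  δ (20, 12): total = 3458.7
  ε (9, 7): total = 1632.9
Minimum is at ε with total 1632.9 mi.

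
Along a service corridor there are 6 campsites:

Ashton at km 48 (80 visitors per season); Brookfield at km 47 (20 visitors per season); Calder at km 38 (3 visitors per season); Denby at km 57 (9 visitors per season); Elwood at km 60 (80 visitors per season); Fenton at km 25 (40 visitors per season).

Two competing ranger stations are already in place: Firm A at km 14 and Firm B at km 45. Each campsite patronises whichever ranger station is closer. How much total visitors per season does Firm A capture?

The indifferent point is the midpoint (14+45)/2 = 29.5; campsites left of it (closer to Firm A at 14) go to Firm A, those right go to Firm B.
  Fenton at 25 (w=40) → Firm A
  Calder at 38 (w=3) → Firm B
  Brookfield at 47 (w=20) → Firm B
  Ashton at 48 (w=80) → Firm B
  Denby at 57 (w=9) → Firm B
  Elwood at 60 (w=80) → Firm B
Firm A captures 40; Firm B captures 192.

40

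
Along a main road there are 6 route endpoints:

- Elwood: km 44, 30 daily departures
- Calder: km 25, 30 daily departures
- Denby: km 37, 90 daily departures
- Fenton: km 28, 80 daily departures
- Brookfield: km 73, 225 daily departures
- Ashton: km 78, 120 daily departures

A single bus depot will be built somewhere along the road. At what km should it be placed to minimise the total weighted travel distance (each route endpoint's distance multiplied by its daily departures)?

x = 73

For a sum of weighted absolute distances on a line, the optimum is the weighted median (not the mean). Total weight W = 575; half-weight = 287.5.
Sort by position and accumulate weight:
  km 25 (Calder, w=30) → cum 30
  km 28 (Fenton, w=80) → cum 110
  km 37 (Denby, w=90) → cum 200
  km 44 (Elwood, w=30) → cum 230
  km 73 (Brookfield, w=225) → cum 455  ≥ 287.5 → median here
  km 78 (Ashton, w=120) → cum 575
Optimal location: km 73.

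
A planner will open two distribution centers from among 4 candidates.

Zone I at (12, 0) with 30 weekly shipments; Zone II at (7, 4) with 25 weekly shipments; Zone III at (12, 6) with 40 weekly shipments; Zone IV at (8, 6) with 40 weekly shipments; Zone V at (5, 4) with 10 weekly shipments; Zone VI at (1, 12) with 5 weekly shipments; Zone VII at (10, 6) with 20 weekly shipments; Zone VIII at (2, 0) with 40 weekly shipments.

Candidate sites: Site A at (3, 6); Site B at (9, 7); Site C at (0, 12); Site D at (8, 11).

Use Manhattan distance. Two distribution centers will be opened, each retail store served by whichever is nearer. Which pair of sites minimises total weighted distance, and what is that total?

Evaluate every pair (each demand assigned to the nearer of the two):
  {Site A, Site B}: total = 1065
  {Site B, Site C}: total = 1340
  {Site B, Site D}: total = 1375
  {Site A, Site C}: total = 1625
  {Site A, Site D}: total = 1660
  {Site C, Site D}: total = 2015
Best pair: {Site A, Site B} with total 1065.

{Site A, Site B}, total 1065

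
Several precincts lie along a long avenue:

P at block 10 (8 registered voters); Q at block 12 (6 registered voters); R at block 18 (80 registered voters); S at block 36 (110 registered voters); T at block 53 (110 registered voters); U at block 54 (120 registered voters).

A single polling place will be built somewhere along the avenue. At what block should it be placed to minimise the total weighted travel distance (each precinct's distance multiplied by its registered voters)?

x = 53

For a sum of weighted absolute distances on a line, the optimum is the weighted median (not the mean). Total weight W = 434; half-weight = 217.
Sort by position and accumulate weight:
  block 10 (P, w=8) → cum 8
  block 12 (Q, w=6) → cum 14
  block 18 (R, w=80) → cum 94
  block 36 (S, w=110) → cum 204
  block 53 (T, w=110) → cum 314  ≥ 217 → median here
  block 54 (U, w=120) → cum 434
Optimal location: block 53.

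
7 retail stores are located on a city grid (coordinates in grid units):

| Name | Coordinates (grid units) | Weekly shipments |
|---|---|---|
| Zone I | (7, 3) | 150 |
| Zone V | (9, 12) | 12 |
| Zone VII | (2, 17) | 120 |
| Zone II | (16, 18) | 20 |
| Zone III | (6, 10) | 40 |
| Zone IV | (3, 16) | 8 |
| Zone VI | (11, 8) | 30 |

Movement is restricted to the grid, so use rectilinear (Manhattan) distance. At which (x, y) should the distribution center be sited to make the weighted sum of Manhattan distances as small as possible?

(7, 10)

Manhattan distance separates: Σwᵢ(|x−xᵢ|+|y−yᵢ|) = Σwᵢ|x−xᵢ| + Σwᵢ|y−yᵢ|, so x and y are optimised independently as 1-D weighted medians.
Total weight W = 380; half = 190.
x-coordinate, sorted with cumulative weight:
  x=2 (Zone VII, w=120) cum 120
  x=3 (Zone IV, w=8) cum 128
  x=6 (Zone III, w=40) cum 168
  x=7 (Zone I, w=150) cum 318  ← median
  x=9 (Zone V, w=12) cum 330
  x=11 (Zone VI, w=30) cum 360
  x=16 (Zone II, w=20) cum 380
⇒ x* = 7
y-coordinate, sorted with cumulative weight:
  y=3 (Zone I, w=150) cum 150
  y=8 (Zone VI, w=30) cum 180
  y=10 (Zone III, w=40) cum 220  ← median
  y=12 (Zone V, w=12) cum 232
  y=16 (Zone IV, w=8) cum 240
  y=17 (Zone VII, w=120) cum 360
  y=18 (Zone II, w=20) cum 380
⇒ y* = 10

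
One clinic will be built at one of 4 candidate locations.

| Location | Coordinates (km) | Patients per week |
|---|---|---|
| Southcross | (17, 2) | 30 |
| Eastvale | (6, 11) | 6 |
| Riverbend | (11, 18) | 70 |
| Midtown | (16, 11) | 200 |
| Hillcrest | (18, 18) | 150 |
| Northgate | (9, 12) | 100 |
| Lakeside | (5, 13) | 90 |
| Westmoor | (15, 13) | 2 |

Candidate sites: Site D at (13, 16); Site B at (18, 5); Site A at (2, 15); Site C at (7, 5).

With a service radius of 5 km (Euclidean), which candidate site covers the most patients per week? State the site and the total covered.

Site A, covering 90

Coverage radius r = 5 km; a point is covered iff (Δx)²+(Δy)² ≤ 5² = 25.
  Site D (13, 16): covers {Riverbend, Westmoor} → 72
  Site B (18, 5): covers {Southcross} → 30
  Site A (2, 15): covers {Lakeside} → 90
  Site C (7, 5): covers {none} → 0
Maximum coverage at Site A: 90 patients per week.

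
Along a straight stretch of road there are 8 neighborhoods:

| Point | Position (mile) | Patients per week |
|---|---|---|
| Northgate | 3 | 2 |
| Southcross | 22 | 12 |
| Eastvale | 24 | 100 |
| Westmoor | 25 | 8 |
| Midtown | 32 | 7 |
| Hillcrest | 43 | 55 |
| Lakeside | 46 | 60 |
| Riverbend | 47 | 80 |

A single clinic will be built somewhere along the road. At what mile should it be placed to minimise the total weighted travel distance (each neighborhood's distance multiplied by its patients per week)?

x = 43

For a sum of weighted absolute distances on a line, the optimum is the weighted median (not the mean). Total weight W = 324; half-weight = 162.
Sort by position and accumulate weight:
  mile 3 (Northgate, w=2) → cum 2
  mile 22 (Southcross, w=12) → cum 14
  mile 24 (Eastvale, w=100) → cum 114
  mile 25 (Westmoor, w=8) → cum 122
  mile 32 (Midtown, w=7) → cum 129
  mile 43 (Hillcrest, w=55) → cum 184  ≥ 162 → median here
  mile 46 (Lakeside, w=60) → cum 244
  mile 47 (Riverbend, w=80) → cum 324
Optimal location: mile 43.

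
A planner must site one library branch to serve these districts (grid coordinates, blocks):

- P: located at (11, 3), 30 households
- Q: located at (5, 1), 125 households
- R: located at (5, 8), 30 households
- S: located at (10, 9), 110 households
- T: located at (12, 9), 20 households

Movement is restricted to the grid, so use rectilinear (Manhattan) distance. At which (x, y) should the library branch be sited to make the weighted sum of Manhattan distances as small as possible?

(10, 8)

Manhattan distance separates: Σwᵢ(|x−xᵢ|+|y−yᵢ|) = Σwᵢ|x−xᵢ| + Σwᵢ|y−yᵢ|, so x and y are optimised independently as 1-D weighted medians.
Total weight W = 315; half = 157.5.
x-coordinate, sorted with cumulative weight:
  x=5 (Q, w=125) cum 125
  x=5 (R, w=30) cum 155
  x=10 (S, w=110) cum 265  ← median
  x=11 (P, w=30) cum 295
  x=12 (T, w=20) cum 315
⇒ x* = 10
y-coordinate, sorted with cumulative weight:
  y=1 (Q, w=125) cum 125
  y=3 (P, w=30) cum 155
  y=8 (R, w=30) cum 185  ← median
  y=9 (S, w=110) cum 295
  y=9 (T, w=20) cum 315
⇒ y* = 8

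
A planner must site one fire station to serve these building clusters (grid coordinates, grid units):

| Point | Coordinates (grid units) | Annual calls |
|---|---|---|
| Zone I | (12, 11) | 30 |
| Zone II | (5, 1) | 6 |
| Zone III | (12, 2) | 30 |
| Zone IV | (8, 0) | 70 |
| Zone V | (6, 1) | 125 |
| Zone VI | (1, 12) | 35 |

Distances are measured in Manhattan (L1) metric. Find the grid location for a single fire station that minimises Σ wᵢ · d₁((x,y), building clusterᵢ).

(6, 1)

Manhattan distance separates: Σwᵢ(|x−xᵢ|+|y−yᵢ|) = Σwᵢ|x−xᵢ| + Σwᵢ|y−yᵢ|, so x and y are optimised independently as 1-D weighted medians.
Total weight W = 296; half = 148.
x-coordinate, sorted with cumulative weight:
  x=1 (Zone VI, w=35) cum 35
  x=5 (Zone II, w=6) cum 41
  x=6 (Zone V, w=125) cum 166  ← median
  x=8 (Zone IV, w=70) cum 236
  x=12 (Zone I, w=30) cum 266
  x=12 (Zone III, w=30) cum 296
⇒ x* = 6
y-coordinate, sorted with cumulative weight:
  y=0 (Zone IV, w=70) cum 70
  y=1 (Zone II, w=6) cum 76
  y=1 (Zone V, w=125) cum 201  ← median
  y=2 (Zone III, w=30) cum 231
  y=11 (Zone I, w=30) cum 261
  y=12 (Zone VI, w=35) cum 296
⇒ y* = 1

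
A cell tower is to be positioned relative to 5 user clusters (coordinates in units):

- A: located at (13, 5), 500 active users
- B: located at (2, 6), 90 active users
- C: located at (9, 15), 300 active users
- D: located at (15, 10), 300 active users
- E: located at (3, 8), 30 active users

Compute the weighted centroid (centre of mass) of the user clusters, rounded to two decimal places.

The minimiser of Σwᵢ‖p−pᵢ‖² is the weighted centroid p* = (Σwᵢpᵢ)/(Σwᵢ).
Σwᵢ = 1220.
Σwᵢxᵢ = 500·13 + 90·2 + 300·9 + 300·15 + 30·3 = 13970.
Σwᵢyᵢ = 500·5 + 90·6 + 300·15 + 300·10 + 30·8 = 10780.
x* = 13970/1220 = 11.45, y* = 10780/1220 = 8.84.

(11.45, 8.84)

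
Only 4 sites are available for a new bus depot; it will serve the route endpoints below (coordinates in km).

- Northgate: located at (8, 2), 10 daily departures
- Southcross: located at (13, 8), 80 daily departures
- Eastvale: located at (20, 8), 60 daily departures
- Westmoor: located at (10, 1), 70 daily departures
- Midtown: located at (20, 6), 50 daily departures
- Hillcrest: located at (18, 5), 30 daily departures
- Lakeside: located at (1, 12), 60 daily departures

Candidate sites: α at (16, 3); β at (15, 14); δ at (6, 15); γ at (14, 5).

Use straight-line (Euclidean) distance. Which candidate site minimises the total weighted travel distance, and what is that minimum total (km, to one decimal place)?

γ, total 2428.6 km

Total weighted distance at each candidate:
  α (16, 3): total = 2758.4
  β (15, 14): total = 3693.3
  δ (6, 15): total = 4532.5
  γ (14, 5): total = 2428.6
Minimum is at γ with total 2428.6 km.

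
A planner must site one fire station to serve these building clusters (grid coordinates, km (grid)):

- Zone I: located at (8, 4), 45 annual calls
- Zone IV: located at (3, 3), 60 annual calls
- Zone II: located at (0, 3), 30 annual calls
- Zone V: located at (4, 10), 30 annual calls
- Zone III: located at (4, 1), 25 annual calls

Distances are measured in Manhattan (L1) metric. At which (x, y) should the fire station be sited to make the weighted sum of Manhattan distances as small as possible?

Manhattan distance separates: Σwᵢ(|x−xᵢ|+|y−yᵢ|) = Σwᵢ|x−xᵢ| + Σwᵢ|y−yᵢ|, so x and y are optimised independently as 1-D weighted medians.
Total weight W = 190; half = 95.
x-coordinate, sorted with cumulative weight:
  x=0 (Zone II, w=30) cum 30
  x=3 (Zone IV, w=60) cum 90
  x=4 (Zone V, w=30) cum 120  ← median
  x=4 (Zone III, w=25) cum 145
  x=8 (Zone I, w=45) cum 190
⇒ x* = 4
y-coordinate, sorted with cumulative weight:
  y=1 (Zone III, w=25) cum 25
  y=3 (Zone IV, w=60) cum 85
  y=3 (Zone II, w=30) cum 115  ← median
  y=4 (Zone I, w=45) cum 160
  y=10 (Zone V, w=30) cum 190
⇒ y* = 3

(4, 3)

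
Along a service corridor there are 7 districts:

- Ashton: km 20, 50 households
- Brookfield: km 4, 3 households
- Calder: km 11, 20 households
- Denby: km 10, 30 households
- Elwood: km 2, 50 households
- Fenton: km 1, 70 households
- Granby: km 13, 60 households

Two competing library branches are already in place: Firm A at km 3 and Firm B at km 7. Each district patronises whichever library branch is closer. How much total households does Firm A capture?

123

The indifferent point is the midpoint (3+7)/2 = 5; districts left of it (closer to Firm A at 3) go to Firm A, those right go to Firm B.
  Fenton at 1 (w=70) → Firm A
  Elwood at 2 (w=50) → Firm A
  Brookfield at 4 (w=3) → Firm A
  Denby at 10 (w=30) → Firm B
  Calder at 11 (w=20) → Firm B
  Granby at 13 (w=60) → Firm B
  Ashton at 20 (w=50) → Firm B
Firm A captures 123; Firm B captures 160.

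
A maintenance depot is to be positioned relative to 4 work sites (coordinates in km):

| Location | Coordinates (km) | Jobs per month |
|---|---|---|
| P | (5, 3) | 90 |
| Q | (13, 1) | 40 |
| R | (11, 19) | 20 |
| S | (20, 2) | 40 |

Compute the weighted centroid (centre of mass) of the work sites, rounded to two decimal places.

(10.47, 4.05)

The minimiser of Σwᵢ‖p−pᵢ‖² is the weighted centroid p* = (Σwᵢpᵢ)/(Σwᵢ).
Σwᵢ = 190.
Σwᵢxᵢ = 90·5 + 40·13 + 20·11 + 40·20 = 1990.
Σwᵢyᵢ = 90·3 + 40·1 + 20·19 + 40·2 = 770.
x* = 1990/190 = 10.47, y* = 770/190 = 4.05.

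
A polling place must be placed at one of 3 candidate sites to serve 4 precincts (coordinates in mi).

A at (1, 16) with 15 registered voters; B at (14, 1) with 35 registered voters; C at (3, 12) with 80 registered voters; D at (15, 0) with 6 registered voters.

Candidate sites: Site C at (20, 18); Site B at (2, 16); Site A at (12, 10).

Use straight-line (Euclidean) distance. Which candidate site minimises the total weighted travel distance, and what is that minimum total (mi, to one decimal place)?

Total weighted distance at each candidate:
  Site C (20, 18): total = 2471.9
  Site B (2, 16): total = 1140.9
  Site A (12, 10): total = 1310.8
Minimum is at Site B with total 1140.9 mi.

Site B, total 1140.9 mi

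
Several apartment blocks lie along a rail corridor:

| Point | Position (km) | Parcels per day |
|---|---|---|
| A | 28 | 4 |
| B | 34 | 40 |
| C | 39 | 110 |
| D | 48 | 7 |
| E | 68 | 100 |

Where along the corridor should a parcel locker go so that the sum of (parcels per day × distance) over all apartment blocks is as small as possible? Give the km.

For a sum of weighted absolute distances on a line, the optimum is the weighted median (not the mean). Total weight W = 261; half-weight = 130.5.
Sort by position and accumulate weight:
  km 28 (A, w=4) → cum 4
  km 34 (B, w=40) → cum 44
  km 39 (C, w=110) → cum 154  ≥ 130.5 → median here
  km 48 (D, w=7) → cum 161
  km 68 (E, w=100) → cum 261
Optimal location: km 39.

x = 39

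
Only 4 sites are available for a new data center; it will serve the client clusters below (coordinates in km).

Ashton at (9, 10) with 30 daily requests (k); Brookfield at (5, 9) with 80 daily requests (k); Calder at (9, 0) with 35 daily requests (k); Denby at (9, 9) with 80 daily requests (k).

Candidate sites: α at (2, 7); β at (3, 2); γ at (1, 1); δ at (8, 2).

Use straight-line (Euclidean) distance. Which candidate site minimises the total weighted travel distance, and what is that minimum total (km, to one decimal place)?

Total weighted distance at each candidate:
  α (2, 7): total = 1445.8
  β (3, 2): total = 1841.3
  γ (1, 1): total = 2264.1
  δ (8, 2): total = 1495.1
Minimum is at α with total 1445.8 km.

α, total 1445.8 km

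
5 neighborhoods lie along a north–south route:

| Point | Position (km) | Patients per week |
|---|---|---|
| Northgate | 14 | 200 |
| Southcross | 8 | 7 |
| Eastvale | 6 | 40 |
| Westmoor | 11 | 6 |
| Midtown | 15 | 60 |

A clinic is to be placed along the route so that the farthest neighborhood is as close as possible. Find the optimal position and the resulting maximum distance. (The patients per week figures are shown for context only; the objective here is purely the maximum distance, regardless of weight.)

location 10.5, max distance 4.5

The 1-center on a line is the midpoint of the two extreme points: leftmost at 6, rightmost at 15.
Optimal location = (6 + 15)/2 = 10.5; maximum distance = (15 − 6)/2 = 4.5.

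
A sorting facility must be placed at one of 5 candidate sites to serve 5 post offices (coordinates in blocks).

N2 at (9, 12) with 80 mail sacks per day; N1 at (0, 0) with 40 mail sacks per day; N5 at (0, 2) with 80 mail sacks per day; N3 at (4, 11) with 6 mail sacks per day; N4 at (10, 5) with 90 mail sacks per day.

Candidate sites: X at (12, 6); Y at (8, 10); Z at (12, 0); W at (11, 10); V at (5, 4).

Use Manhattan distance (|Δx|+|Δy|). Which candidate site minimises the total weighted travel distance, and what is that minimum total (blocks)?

Total weighted distance at each candidate:
  X (12, 6): total = 3068
  Y (8, 10): total = 2900
  Z (12, 0): total = 3544
  W (11, 10): total = 3268
  V (5, 4): total = 2468
Minimum is at V with total 2468 blocks.

V, total 2468 blocks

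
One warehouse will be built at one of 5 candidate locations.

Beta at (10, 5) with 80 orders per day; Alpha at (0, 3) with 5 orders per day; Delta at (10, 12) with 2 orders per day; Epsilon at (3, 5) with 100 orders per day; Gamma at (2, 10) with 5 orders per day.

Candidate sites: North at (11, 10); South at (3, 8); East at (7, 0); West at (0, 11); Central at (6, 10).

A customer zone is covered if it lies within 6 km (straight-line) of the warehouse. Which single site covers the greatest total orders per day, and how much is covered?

Coverage radius r = 6 km; a point is covered iff (Δx)²+(Δy)² ≤ 6² = 36.
  North (11, 10): covers {Beta, Delta} → 82
  South (3, 8): covers {Alpha, Epsilon, Gamma} → 110
  East (7, 0): covers {Beta} → 80
  West (0, 11): covers {Gamma} → 5
  Central (6, 10): covers {Delta, Epsilon, Gamma} → 107
Maximum coverage at South: 110 orders per day.

South, covering 110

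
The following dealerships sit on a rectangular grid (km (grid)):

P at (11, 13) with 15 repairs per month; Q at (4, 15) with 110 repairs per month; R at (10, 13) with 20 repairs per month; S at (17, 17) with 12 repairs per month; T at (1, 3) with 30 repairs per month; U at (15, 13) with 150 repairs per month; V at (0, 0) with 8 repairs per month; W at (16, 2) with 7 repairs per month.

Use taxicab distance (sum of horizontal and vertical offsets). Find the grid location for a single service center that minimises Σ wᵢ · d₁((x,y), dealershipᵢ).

(11, 13)

Manhattan distance separates: Σwᵢ(|x−xᵢ|+|y−yᵢ|) = Σwᵢ|x−xᵢ| + Σwᵢ|y−yᵢ|, so x and y are optimised independently as 1-D weighted medians.
Total weight W = 352; half = 176.
x-coordinate, sorted with cumulative weight:
  x=0 (V, w=8) cum 8
  x=1 (T, w=30) cum 38
  x=4 (Q, w=110) cum 148
  x=10 (R, w=20) cum 168
  x=11 (P, w=15) cum 183  ← median
  x=15 (U, w=150) cum 333
  x=16 (W, w=7) cum 340
  x=17 (S, w=12) cum 352
⇒ x* = 11
y-coordinate, sorted with cumulative weight:
  y=0 (V, w=8) cum 8
  y=2 (W, w=7) cum 15
  y=3 (T, w=30) cum 45
  y=13 (P, w=15) cum 60
  y=13 (R, w=20) cum 80
  y=13 (U, w=150) cum 230  ← median
  y=15 (Q, w=110) cum 340
  y=17 (S, w=12) cum 352
⇒ y* = 13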